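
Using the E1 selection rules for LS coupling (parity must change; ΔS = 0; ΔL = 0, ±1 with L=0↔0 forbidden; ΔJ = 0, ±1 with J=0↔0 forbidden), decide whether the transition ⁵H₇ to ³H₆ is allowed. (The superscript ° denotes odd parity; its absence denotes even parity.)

Initial level: S=2, L=5, J=7, parity even. Final level: S=1, L=5, J=6, parity even.
Parity must change: even → even — fails.
ΔS = 0: S: 2 → 1 — fails.
ΔL = 0, ±1 (not L=0↔0): L: 5 → 5, ΔL = +0 — passes.
ΔJ = 0, ±1 (not J=0↔0): J: 7 → 6, ΔJ = -1 — passes.
Rule(s) violated: parity, ΔS.

forbidden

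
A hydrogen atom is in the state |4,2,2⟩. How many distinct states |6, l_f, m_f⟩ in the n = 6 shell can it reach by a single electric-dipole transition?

4

E1 requires Δl = ±1, so l_f ∈ {1, 3}; with 0 ≤ l_f ≤ n_f−1 = 5, the allowed l_f values are {1, 3}.
For l_f = 1: m_f ∈ {m_i−1, m_i, m_i+1} ∩ [−1, 1] = {1} → 1 state.
For l_f = 3: m_f ∈ {m_i−1, m_i, m_i+1} ∩ [−3, 3] = {1, 2, 3} → 3 states.
Total: 4.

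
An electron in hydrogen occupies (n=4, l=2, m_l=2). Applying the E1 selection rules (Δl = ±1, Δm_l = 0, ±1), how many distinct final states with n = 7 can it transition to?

4

E1 requires Δl = ±1, so l_f ∈ {1, 3}; with 0 ≤ l_f ≤ n_f−1 = 6, the allowed l_f values are {1, 3}.
For l_f = 1: m_f ∈ {m_i−1, m_i, m_i+1} ∩ [−1, 1] = {1} → 1 state.
For l_f = 3: m_f ∈ {m_i−1, m_i, m_i+1} ∩ [−3, 3] = {1, 2, 3} → 3 states.
Total: 4.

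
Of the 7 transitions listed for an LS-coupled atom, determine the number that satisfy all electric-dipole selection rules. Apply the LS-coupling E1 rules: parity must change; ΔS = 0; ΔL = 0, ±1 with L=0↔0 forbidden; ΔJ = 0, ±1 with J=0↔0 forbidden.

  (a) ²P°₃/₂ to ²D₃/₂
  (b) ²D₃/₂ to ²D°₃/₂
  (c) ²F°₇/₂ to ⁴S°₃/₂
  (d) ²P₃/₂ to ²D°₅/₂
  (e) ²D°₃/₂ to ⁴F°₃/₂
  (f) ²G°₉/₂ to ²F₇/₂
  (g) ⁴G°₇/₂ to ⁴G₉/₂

(a) allowed
(b) allowed
(c) forbidden (parity, ΔS, ΔL, ΔJ fail)
(d) allowed
(e) forbidden (parity, ΔS fail)
(f) allowed
(g) allowed
Total allowed: 5 of 7.

5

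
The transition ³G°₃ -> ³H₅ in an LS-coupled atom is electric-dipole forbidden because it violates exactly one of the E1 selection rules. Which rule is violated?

Reading off the term symbols: S 1→1, L 4→5, J 3→5, parity odd→even.
Parity must change: odd → even — ✓.
ΔS = 0: S: 1 → 1 — ✓.
ΔL = 0, ±1 (not L=0↔0): L: 4 → 5, ΔL = +1 — ✓.
ΔJ = 0, ±1 (not J=0↔0): J: 3 → 5, ΔJ = +2 — ✗.

the ΔJ = 0, ±1 rule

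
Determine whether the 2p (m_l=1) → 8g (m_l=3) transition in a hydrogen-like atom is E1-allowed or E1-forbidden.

l: 1 → 4 (Δl = +3). Δl = ±1 fails.
Δm_l = 3 − (1) = +2. E1 requires Δm_l = 0, ±1: fails.
The transition is electric-dipole forbidden.

forbidden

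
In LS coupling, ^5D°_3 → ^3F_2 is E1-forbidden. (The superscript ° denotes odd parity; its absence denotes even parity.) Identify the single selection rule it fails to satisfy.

the ΔS = 0 rule

Reading off the term symbols: S 2→1, L 2→3, J 3→2, parity odd→even.
Parity must change: odd → even — satisfied.
ΔS = 0: S: 2 → 1 — violated.
ΔL = 0, ±1 (not L=0↔0): L: 2 → 3, ΔL = +1 — satisfied.
ΔJ = 0, ±1 (not J=0↔0): J: 3 → 2, ΔJ = -1 — satisfied.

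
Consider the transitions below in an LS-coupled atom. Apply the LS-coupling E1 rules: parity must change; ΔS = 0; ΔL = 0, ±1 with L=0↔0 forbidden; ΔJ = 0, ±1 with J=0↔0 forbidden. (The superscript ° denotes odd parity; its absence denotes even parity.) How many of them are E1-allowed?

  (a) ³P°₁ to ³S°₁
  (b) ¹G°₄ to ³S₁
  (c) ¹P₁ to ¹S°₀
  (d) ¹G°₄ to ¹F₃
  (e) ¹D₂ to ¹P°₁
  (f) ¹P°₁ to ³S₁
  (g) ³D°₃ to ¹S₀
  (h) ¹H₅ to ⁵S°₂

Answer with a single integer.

3

(a) forbidden (parity fails)
(b) forbidden (ΔS, ΔL, ΔJ fail)
(c) allowed
(d) allowed
(e) allowed
(f) forbidden (ΔS fails)
(g) forbidden (ΔS, ΔL, ΔJ fail)
(h) forbidden (ΔS, ΔL, ΔJ fail)
Total allowed: 3 of 8.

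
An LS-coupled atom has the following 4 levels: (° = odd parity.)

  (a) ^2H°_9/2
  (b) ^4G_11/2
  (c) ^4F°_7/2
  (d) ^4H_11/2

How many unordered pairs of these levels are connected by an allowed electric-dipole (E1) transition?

(a)–(b): forbidden (ΔS).
(a)–(c): forbidden (parity, ΔS, ΔL).
(a)–(d): forbidden (ΔS).
(b)–(c): forbidden (ΔJ).
(b)–(d): forbidden (parity).
(c)–(d): forbidden (ΔL, ΔJ).
Allowed pairs: 0 of 6.

0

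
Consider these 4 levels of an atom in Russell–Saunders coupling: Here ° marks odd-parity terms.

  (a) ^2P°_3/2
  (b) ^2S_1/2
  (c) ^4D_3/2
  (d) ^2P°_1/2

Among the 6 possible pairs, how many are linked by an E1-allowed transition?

2

(a)–(b): allowed.
(a)–(c): forbidden (ΔS).
(a)–(d): forbidden (parity).
(b)–(c): forbidden (parity, ΔS, ΔL).
(b)–(d): allowed.
(c)–(d): forbidden (ΔS).
Allowed pairs: 2 of 6.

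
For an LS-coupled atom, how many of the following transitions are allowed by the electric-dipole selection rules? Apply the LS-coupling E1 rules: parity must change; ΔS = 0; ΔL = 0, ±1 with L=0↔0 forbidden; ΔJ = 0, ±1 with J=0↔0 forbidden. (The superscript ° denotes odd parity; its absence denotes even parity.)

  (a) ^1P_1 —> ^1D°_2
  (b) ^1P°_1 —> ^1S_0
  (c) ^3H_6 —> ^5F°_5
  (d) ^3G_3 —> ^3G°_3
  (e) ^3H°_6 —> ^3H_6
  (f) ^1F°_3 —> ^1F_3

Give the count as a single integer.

(a) allowed
(b) allowed
(c) forbidden (ΔS, ΔL fail)
(d) allowed
(e) allowed
(f) allowed
Total allowed: 5 of 6.

5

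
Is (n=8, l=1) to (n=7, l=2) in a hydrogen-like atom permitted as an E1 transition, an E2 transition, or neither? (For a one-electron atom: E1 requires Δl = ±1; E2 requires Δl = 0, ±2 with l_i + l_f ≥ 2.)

E1

Δl = 2 − 1 = +1; l_i + l_f = 3.
E1 (Δl = ±1): satisfied.
E2 (Δl = 0,±2, l_i+l_f ≥ 2): not satisfied.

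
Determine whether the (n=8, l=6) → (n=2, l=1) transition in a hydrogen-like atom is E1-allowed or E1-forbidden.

forbidden

Δl = 1 − 6 = -5; the E1 rule Δl = ±1 is fails.
The transition is electric-dipole forbidden.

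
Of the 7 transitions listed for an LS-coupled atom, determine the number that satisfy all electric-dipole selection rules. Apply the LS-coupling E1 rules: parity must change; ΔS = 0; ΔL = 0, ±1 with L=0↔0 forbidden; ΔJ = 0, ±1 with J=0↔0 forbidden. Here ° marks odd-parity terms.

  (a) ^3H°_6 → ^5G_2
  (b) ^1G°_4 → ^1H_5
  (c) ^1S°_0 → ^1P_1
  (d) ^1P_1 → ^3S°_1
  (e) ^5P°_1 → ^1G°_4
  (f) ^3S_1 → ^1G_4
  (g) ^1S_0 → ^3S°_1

2

(a) forbidden (ΔS, ΔJ fail)
(b) allowed
(c) allowed
(d) forbidden (ΔS fails)
(e) forbidden (parity, ΔS, ΔL, ΔJ fail)
(f) forbidden (parity, ΔS, ΔL, ΔJ fail)
(g) forbidden (ΔS, ΔL fail)
Total allowed: 2 of 7.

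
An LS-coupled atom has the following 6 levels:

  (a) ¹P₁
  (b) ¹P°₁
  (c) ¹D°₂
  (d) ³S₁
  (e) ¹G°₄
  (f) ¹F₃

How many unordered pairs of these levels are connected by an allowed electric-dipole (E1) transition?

(a)–(b): allowed.
(a)–(c): allowed.
(a)–(d): forbidden (parity, ΔS).
(a)–(e): forbidden (ΔL, ΔJ).
(a)–(f): forbidden (parity, ΔL, ΔJ).
(b)–(c): forbidden (parity).
(b)–(d): forbidden (ΔS).
(b)–(e): forbidden (parity, ΔL, ΔJ).
(b)–(f): forbidden (ΔL, ΔJ).
(c)–(d): forbidden (ΔS, ΔL).
(c)–(e): forbidden (parity, ΔL, ΔJ).
(c)–(f): allowed.
(d)–(e): forbidden (ΔS, ΔL, ΔJ).
(d)–(f): forbidden (parity, ΔS, ΔL, ΔJ).
(e)–(f): allowed.
Allowed pairs: 4 of 15.

4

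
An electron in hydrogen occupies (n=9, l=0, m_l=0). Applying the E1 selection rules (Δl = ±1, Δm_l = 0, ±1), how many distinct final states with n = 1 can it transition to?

0

E1 requires l_f ∈ {-1, 1}, but neither lies in [0, 0], so no final state is reachable.
Total: 0.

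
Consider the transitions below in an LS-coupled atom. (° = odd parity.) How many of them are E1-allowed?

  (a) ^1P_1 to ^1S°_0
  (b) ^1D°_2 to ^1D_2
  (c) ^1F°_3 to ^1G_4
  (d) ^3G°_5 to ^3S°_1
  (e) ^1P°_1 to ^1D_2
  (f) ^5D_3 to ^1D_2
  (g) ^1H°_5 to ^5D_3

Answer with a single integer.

(a) allowed
(b) allowed
(c) allowed
(d) forbidden (parity, ΔL, ΔJ fail)
(e) allowed
(f) forbidden (parity, ΔS fail)
(g) forbidden (ΔS, ΔL, ΔJ fail)
Total allowed: 4 of 7.

4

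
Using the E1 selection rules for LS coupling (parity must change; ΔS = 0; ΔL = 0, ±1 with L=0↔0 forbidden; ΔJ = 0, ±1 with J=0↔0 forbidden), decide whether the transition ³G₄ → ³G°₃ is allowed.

allowed

Parity must change: even → odd — satisfied.
ΔS = 0: S: 1 → 1 — satisfied.
ΔL = 0, ±1 (not L=0↔0): L: 4 → 4, ΔL = +0 — satisfied.
ΔJ = 0, ±1 (not J=0↔0): J: 4 → 3, ΔJ = -1 — satisfied.
All four E1 rules are satisfied.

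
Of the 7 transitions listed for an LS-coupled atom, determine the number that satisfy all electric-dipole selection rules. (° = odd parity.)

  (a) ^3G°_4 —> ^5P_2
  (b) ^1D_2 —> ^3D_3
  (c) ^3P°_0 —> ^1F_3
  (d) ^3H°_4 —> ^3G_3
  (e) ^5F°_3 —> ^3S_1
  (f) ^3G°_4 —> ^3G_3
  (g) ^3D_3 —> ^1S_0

(a) forbidden (ΔS, ΔL, ΔJ fail)
(b) forbidden (parity, ΔS fail)
(c) forbidden (ΔS, ΔL, ΔJ fail)
(d) allowed
(e) forbidden (ΔS, ΔL, ΔJ fail)
(f) allowed
(g) forbidden (parity, ΔS, ΔL, ΔJ fail)
Total allowed: 2 of 7.

2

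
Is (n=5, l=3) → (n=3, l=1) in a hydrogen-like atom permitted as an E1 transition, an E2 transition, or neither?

Δl = 1 − 3 = -2; l_i + l_f = 4.
E1 (Δl = ±1): not satisfied.
E2 (Δl = 0,±2, l_i+l_f ≥ 2): satisfied.

E2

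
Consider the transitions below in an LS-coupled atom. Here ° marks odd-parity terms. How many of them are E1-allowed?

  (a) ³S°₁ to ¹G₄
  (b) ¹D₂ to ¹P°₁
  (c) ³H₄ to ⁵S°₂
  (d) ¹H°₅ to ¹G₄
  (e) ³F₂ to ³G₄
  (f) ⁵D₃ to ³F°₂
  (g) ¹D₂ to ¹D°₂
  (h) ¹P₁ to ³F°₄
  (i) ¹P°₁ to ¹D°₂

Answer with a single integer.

3

(a) forbidden (ΔS, ΔL, ΔJ fail)
(b) allowed
(c) forbidden (ΔS, ΔL, ΔJ fail)
(d) allowed
(e) forbidden (parity, ΔJ fail)
(f) forbidden (ΔS fails)
(g) allowed
(h) forbidden (ΔS, ΔL, ΔJ fail)
(i) forbidden (parity fails)
Total allowed: 3 of 9.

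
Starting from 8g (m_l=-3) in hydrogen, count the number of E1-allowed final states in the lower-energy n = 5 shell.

E1 requires Δl = ±1, so l_f ∈ {3, 5}; with 0 ≤ l_f ≤ n_f−1 = 4, the allowed l_f values are {3}.
For l_f = 3: m_f ∈ {m_i−1, m_i, m_i+1} ∩ [−3, 3] = {-3, -2} → 2 states.
Total: 2.

2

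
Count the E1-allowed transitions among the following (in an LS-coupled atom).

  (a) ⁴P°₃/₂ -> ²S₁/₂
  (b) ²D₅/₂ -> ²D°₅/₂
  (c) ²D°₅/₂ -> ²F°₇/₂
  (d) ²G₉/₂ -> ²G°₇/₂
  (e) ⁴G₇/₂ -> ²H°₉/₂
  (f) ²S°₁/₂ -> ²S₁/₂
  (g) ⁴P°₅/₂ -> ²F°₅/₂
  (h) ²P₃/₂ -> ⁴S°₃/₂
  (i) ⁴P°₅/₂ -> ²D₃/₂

(a) forbidden (ΔS fails)
(b) allowed
(c) forbidden (parity fails)
(d) allowed
(e) forbidden (ΔS fails)
(f) forbidden (ΔL fails)
(g) forbidden (parity, ΔS, ΔL fail)
(h) forbidden (ΔS fails)
(i) forbidden (ΔS fails)
Total allowed: 2 of 9.

2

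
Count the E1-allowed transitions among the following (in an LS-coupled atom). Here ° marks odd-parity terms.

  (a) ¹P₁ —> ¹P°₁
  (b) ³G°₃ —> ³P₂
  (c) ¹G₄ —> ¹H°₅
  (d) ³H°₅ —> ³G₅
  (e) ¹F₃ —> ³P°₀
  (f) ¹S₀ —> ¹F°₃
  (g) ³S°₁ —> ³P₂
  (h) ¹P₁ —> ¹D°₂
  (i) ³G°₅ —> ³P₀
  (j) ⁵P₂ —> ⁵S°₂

6

(a) allowed
(b) forbidden (ΔL fails)
(c) allowed
(d) allowed
(e) forbidden (ΔS, ΔL, ΔJ fail)
(f) forbidden (ΔL, ΔJ fail)
(g) allowed
(h) allowed
(i) forbidden (ΔL, ΔJ fail)
(j) allowed
Total allowed: 6 of 10.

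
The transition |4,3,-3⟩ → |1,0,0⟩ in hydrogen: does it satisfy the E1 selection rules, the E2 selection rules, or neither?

Δl = 0 − 3 = -3; l_i + l_f = 3.
Δm_l = +3.
E1 (Δl = ±1, |Δm_l| ≤ 1): not satisfied.
E2 (Δl = 0,±2, l_i+l_f ≥ 2, |Δm_l| ≤ 2): not satisfied.

neither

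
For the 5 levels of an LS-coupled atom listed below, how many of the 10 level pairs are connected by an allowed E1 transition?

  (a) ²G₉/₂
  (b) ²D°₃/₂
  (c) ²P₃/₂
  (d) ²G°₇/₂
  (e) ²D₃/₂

(a)–(b): forbidden (ΔL, ΔJ).
(a)–(c): forbidden (parity, ΔL, ΔJ).
(a)–(d): allowed.
(a)–(e): forbidden (parity, ΔL, ΔJ).
(b)–(c): allowed.
(b)–(d): forbidden (parity, ΔL, ΔJ).
(b)–(e): allowed.
(c)–(d): forbidden (ΔL, ΔJ).
(c)–(e): forbidden (parity).
(d)–(e): forbidden (ΔL, ΔJ).
Allowed pairs: 3 of 10.

3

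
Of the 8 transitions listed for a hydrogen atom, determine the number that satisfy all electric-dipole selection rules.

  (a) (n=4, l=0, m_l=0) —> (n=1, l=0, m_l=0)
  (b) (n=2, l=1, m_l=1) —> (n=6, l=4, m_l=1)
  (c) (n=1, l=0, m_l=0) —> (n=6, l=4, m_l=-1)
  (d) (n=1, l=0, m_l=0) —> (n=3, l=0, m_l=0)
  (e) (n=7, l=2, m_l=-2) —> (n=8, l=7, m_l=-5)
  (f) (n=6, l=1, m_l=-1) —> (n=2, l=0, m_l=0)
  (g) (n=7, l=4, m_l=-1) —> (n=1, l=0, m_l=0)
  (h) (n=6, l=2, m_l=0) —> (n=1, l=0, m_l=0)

1

(a) forbidden — Δl = +0 (E1 requires Δl = ±1)
(b) forbidden — Δl = +3 (E1 requires Δl = ±1)
(c) forbidden — Δl = +4 (E1 requires Δl = ±1)
(d) forbidden — Δl = +0 (E1 requires Δl = ±1)
(e) forbidden — Δl = +5 (E1 requires Δl = ±1); Δm_l = -3 (E1 requires Δm_l = 0, ±1)
(f) allowed
(g) forbidden — Δl = -4 (E1 requires Δl = ±1)
(h) forbidden — Δl = -2 (E1 requires Δl = ±1)
Total allowed: 1 of 8.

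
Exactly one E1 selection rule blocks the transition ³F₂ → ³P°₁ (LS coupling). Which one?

Reading off the term symbols: S 1→1, L 3→1, J 2→1, parity even→odd.
Parity must change: even → odd — ok.
ΔJ = 0, ±1 (not J=0↔0): J: 2 → 1, ΔJ = -1 — ok.
ΔL = 0, ±1 (not L=0↔0): L: 3 → 1, ΔL = -2 — fails.
ΔS = 0: S: 1 → 1 — ok.

the ΔL = 0, ±1 rule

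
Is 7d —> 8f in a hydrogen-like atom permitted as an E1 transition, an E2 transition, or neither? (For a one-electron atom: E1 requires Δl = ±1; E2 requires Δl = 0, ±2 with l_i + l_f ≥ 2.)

E1

Δl = 3 − 2 = +1; l_i + l_f = 5.
E1 (Δl = ±1): satisfied.
E2 (Δl = 0,±2, l_i+l_f ≥ 2): not satisfied.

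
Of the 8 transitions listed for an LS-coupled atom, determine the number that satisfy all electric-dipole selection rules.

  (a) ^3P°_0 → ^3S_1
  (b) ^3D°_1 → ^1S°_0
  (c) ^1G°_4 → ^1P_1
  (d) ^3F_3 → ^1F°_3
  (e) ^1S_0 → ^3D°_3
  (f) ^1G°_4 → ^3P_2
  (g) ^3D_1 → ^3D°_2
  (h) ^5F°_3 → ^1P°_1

2

(a) allowed
(b) forbidden (parity, ΔS, ΔL fail)
(c) forbidden (ΔL, ΔJ fail)
(d) forbidden (ΔS fails)
(e) forbidden (ΔS, ΔL, ΔJ fail)
(f) forbidden (ΔS, ΔL, ΔJ fail)
(g) allowed
(h) forbidden (parity, ΔS, ΔL, ΔJ fail)
Total allowed: 2 of 8.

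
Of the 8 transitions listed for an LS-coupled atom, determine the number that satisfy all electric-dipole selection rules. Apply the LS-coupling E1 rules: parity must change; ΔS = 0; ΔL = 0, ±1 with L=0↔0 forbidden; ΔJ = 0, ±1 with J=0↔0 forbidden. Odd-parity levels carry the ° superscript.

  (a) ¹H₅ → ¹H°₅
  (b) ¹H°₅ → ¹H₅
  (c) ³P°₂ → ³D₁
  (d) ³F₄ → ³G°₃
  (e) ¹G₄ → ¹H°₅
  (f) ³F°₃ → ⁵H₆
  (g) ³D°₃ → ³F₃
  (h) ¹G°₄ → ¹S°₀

6

(a) allowed
(b) allowed
(c) allowed
(d) allowed
(e) allowed
(f) forbidden (ΔS, ΔL, ΔJ fail)
(g) allowed
(h) forbidden (parity, ΔL, ΔJ fail)
Total allowed: 6 of 8.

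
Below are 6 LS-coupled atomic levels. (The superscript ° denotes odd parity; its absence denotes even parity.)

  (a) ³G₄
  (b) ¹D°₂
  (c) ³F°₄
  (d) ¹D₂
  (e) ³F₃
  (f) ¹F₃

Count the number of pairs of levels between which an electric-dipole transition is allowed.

(a)–(b): forbidden (ΔS, ΔL, ΔJ).
(a)–(c): allowed.
(a)–(d): forbidden (parity, ΔS, ΔL, ΔJ).
(a)–(e): forbidden (parity).
(a)–(f): forbidden (parity, ΔS).
(b)–(c): forbidden (parity, ΔS, ΔJ).
(b)–(d): allowed.
(b)–(e): forbidden (ΔS).
(b)–(f): allowed.
(c)–(d): forbidden (ΔS, ΔJ).
(c)–(e): allowed.
(c)–(f): forbidden (ΔS).
(d)–(e): forbidden (parity, ΔS).
(d)–(f): forbidden (parity).
(e)–(f): forbidden (parity, ΔS).
Allowed pairs: 4 of 15.

4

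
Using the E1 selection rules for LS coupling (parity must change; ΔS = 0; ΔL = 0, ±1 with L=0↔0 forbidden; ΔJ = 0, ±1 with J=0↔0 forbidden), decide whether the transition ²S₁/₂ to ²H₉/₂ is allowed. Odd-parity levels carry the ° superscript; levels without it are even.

forbidden

Reading off the term symbols: S 1/2→1/2, L 0→5, J 1/2→9/2, parity even→even.
Parity must change: even → even — fails.
ΔS = 0: S: 1/2 → 1/2 — passes.
ΔL = 0, ±1 (not L=0↔0): L: 0 → 5, ΔL = +5 — fails.
ΔJ = 0, ±1 (not J=0↔0): J: 1/2 → 9/2, ΔJ = +4 — fails.
Rule(s) violated: parity, ΔL, ΔJ.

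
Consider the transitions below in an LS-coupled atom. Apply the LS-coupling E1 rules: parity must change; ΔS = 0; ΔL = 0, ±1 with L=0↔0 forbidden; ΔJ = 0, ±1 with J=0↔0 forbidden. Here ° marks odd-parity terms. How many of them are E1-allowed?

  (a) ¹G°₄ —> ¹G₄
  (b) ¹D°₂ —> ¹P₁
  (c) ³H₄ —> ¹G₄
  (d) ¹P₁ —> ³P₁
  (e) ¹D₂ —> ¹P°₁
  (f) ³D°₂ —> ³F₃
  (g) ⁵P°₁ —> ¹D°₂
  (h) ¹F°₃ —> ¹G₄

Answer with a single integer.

5

(a) allowed
(b) allowed
(c) forbidden (parity, ΔS fail)
(d) forbidden (parity, ΔS fail)
(e) allowed
(f) allowed
(g) forbidden (parity, ΔS fail)
(h) allowed
Total allowed: 5 of 8.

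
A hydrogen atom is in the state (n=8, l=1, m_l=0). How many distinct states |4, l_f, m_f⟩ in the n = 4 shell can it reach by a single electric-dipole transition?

E1 requires Δl = ±1, so l_f ∈ {0, 2}; with 0 ≤ l_f ≤ n_f−1 = 3, the allowed l_f values are {0, 2}.
For l_f = 0: m_f ∈ {m_i−1, m_i, m_i+1} ∩ [−0, 0] = {0} → 1 state.
For l_f = 2: m_f ∈ {m_i−1, m_i, m_i+1} ∩ [−2, 2] = {-1, 0, 1} → 3 states.
Total: 4.

4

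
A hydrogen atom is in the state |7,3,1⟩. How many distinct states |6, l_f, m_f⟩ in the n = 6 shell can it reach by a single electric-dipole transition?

6

E1 requires Δl = ±1, so l_f ∈ {2, 4}; with 0 ≤ l_f ≤ n_f−1 = 5, the allowed l_f values are {2, 4}.
For l_f = 2: m_f ∈ {m_i−1, m_i, m_i+1} ∩ [−2, 2] = {0, 1, 2} → 3 states.
For l_f = 4: m_f ∈ {m_i−1, m_i, m_i+1} ∩ [−4, 4] = {0, 1, 2} → 3 states.
Total: 6.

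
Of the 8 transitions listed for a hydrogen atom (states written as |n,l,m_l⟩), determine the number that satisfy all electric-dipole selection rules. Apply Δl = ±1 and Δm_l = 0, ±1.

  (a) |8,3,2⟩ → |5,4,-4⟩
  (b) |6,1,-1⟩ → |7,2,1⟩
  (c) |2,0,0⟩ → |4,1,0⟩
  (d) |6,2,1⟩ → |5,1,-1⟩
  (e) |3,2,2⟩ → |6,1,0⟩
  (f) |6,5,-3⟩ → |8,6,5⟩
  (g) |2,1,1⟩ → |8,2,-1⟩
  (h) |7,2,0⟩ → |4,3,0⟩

(a) forbidden — Δm_l = -6 (E1 requires Δm_l = 0, ±1)
(b) forbidden — Δm_l = +2 (E1 requires Δm_l = 0, ±1)
(c) allowed
(d) forbidden — Δm_l = -2 (E1 requires Δm_l = 0, ±1)
(e) forbidden — Δm_l = -2 (E1 requires Δm_l = 0, ±1)
(f) forbidden — Δm_l = +8 (E1 requires Δm_l = 0, ±1)
(g) forbidden — Δm_l = -2 (E1 requires Δm_l = 0, ±1)
(h) allowed
Total allowed: 2 of 8.

2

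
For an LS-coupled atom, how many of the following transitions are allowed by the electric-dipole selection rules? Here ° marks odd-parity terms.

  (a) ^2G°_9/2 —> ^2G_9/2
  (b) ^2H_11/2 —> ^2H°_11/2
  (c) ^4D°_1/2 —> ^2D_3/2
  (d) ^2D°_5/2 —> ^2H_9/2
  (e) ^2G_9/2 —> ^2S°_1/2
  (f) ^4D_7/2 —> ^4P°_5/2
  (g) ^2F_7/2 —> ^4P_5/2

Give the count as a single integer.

(a) allowed
(b) allowed
(c) forbidden (ΔS fails)
(d) forbidden (ΔL, ΔJ fail)
(e) forbidden (ΔL, ΔJ fail)
(f) allowed
(g) forbidden (parity, ΔS, ΔL fail)
Total allowed: 3 of 7.

3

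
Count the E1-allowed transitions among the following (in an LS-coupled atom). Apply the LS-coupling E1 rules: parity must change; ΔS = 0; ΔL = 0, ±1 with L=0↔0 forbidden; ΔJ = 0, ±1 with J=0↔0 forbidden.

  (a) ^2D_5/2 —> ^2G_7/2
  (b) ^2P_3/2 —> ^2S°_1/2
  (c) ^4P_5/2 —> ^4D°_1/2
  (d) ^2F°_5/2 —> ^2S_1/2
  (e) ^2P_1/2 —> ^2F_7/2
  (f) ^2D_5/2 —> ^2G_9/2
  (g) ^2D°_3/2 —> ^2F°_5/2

(a) forbidden (parity, ΔL fail)
(b) allowed
(c) forbidden (ΔJ fails)
(d) forbidden (ΔL, ΔJ fail)
(e) forbidden (parity, ΔL, ΔJ fail)
(f) forbidden (parity, ΔL, ΔJ fail)
(g) forbidden (parity fails)
Total allowed: 1 of 7.

1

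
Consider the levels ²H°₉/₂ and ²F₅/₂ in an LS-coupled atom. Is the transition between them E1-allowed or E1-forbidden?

forbidden

Parity must change: odd → even — passes.
ΔS = 0: S: 1/2 → 1/2 — passes.
ΔJ = 0, ±1 (not J=0↔0): J: 9/2 → 5/2, ΔJ = -2 — fails.
ΔL = 0, ±1 (not L=0↔0): L: 5 → 3, ΔL = -2 — fails.
Rule(s) violated: ΔL, ΔJ.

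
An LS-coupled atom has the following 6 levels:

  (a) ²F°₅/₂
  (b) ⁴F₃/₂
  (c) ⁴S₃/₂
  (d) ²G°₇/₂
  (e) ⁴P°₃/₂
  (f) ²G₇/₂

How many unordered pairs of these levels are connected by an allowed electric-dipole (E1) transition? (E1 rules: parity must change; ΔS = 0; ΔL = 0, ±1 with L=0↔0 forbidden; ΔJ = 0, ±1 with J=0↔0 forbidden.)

(a)–(b): forbidden (ΔS).
(a)–(c): forbidden (ΔS, ΔL).
(a)–(d): forbidden (parity).
(a)–(e): forbidden (parity, ΔS, ΔL).
(a)–(f): allowed.
(b)–(c): forbidden (parity, ΔL).
(b)–(d): forbidden (ΔS, ΔJ).
(b)–(e): forbidden (ΔL).
(b)–(f): forbidden (parity, ΔS, ΔJ).
(c)–(d): forbidden (ΔS, ΔL, ΔJ).
(c)–(e): allowed.
(c)–(f): forbidden (parity, ΔS, ΔL, ΔJ).
(d)–(e): forbidden (parity, ΔS, ΔL, ΔJ).
(d)–(f): allowed.
(e)–(f): forbidden (ΔS, ΔL, ΔJ).
Allowed pairs: 3 of 15.

3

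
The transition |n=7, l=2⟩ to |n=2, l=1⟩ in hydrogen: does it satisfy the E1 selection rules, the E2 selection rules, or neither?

E1

Δl = 1 − 2 = -1; l_i + l_f = 3.
E1 (Δl = ±1): satisfied.
E2 (Δl = 0,±2, l_i+l_f ≥ 2): not satisfied.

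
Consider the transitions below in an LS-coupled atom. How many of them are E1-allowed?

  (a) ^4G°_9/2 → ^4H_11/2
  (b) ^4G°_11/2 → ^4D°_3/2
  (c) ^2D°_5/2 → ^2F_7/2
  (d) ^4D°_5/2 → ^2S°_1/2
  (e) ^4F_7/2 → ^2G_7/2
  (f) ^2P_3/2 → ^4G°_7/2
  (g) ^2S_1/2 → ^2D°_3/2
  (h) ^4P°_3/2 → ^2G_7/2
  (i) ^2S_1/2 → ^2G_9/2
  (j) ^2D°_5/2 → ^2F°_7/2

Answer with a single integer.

(a) allowed
(b) forbidden (parity, ΔL, ΔJ fail)
(c) allowed
(d) forbidden (parity, ΔS, ΔL, ΔJ fail)
(e) forbidden (parity, ΔS fail)
(f) forbidden (ΔS, ΔL, ΔJ fail)
(g) forbidden (ΔL fails)
(h) forbidden (ΔS, ΔL, ΔJ fail)
(i) forbidden (parity, ΔL, ΔJ fail)
(j) forbidden (parity fails)
Total allowed: 2 of 10.

2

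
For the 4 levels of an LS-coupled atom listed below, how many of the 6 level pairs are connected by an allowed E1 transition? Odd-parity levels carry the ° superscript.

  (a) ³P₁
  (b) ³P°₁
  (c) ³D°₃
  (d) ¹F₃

1

(a)–(b): allowed.
(a)–(c): forbidden (ΔJ).
(a)–(d): forbidden (parity, ΔS, ΔL, ΔJ).
(b)–(c): forbidden (parity, ΔJ).
(b)–(d): forbidden (ΔS, ΔL, ΔJ).
(c)–(d): forbidden (ΔS).
Allowed pairs: 1 of 6.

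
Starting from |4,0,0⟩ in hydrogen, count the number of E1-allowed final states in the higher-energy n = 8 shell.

E1 requires Δl = ±1, so l_f ∈ {-1, 1}; with 0 ≤ l_f ≤ n_f−1 = 7, the allowed l_f values are {1}.
For l_f = 1: m_f ∈ {m_i−1, m_i, m_i+1} ∩ [−1, 1] = {-1, 0, 1} → 3 states.
Total: 3.

3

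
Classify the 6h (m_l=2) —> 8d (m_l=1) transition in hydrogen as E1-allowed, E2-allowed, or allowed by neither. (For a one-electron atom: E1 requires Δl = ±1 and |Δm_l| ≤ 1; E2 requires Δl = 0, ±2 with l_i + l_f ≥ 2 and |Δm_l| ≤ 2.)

neither

Δl = 2 − 5 = -3; l_i + l_f = 7.
Δm_l = -1.
E1 (Δl = ±1, |Δm_l| ≤ 1): not satisfied.
E2 (Δl = 0,±2, l_i+l_f ≥ 2, |Δm_l| ≤ 2): not satisfied.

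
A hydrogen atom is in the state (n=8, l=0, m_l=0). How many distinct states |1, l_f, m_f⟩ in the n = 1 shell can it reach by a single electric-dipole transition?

0

E1 requires l_f ∈ {-1, 1}, but neither lies in [0, 0], so no final state is reachable.
Total: 0.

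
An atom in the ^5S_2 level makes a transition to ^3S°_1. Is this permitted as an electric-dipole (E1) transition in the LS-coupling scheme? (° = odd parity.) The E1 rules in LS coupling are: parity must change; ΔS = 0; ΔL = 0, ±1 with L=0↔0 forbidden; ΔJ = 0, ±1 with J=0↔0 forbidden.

Initial level: S=2, L=0, J=2, parity even. Final level: S=1, L=0, J=1, parity odd.
Parity must change: even → odd — satisfied.
ΔS = 0: S: 2 → 1 — violated.
ΔL = 0, ±1 (not L=0↔0): L: 0 → 0, ΔL = +0 — violated.
ΔJ = 0, ±1 (not J=0↔0): J: 2 → 1, ΔJ = -1 — satisfied.
Rule(s) violated: ΔS, ΔL.

forbidden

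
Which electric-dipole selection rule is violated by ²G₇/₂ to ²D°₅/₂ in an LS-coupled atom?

the ΔL = 0, ±1 rule

Initial level: S=1/2, L=4, J=7/2, parity even. Final level: S=1/2, L=2, J=5/2, parity odd.
Parity must change: even → odd — ok.
ΔS = 0: S: 1/2 → 1/2 — ok.
ΔL = 0, ±1 (not L=0↔0): L: 4 → 2, ΔL = -2 — fails.
ΔJ = 0, ±1 (not J=0↔0): J: 7/2 → 5/2, ΔJ = -1 — ok.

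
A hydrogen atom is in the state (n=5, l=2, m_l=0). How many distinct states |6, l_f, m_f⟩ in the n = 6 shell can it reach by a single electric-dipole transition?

E1 requires Δl = ±1, so l_f ∈ {1, 3}; with 0 ≤ l_f ≤ n_f−1 = 5, the allowed l_f values are {1, 3}.
For l_f = 1: m_f ∈ {m_i−1, m_i, m_i+1} ∩ [−1, 1] = {-1, 0, 1} → 3 states.
For l_f = 3: m_f ∈ {m_i−1, m_i, m_i+1} ∩ [−3, 3] = {-1, 0, 1} → 3 states.
Total: 6.

6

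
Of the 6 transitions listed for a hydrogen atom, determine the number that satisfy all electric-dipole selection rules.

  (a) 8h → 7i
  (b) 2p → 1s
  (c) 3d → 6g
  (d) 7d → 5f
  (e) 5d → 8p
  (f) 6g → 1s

(a) allowed
(b) allowed
(c) forbidden — Δl = +2 (E1 requires Δl = ±1)
(d) allowed
(e) allowed
(f) forbidden — Δl = -4 (E1 requires Δl = ±1)
Total allowed: 4 of 6.

4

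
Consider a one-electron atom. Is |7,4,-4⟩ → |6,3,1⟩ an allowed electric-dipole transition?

forbidden

Initial l = 4, final l = 3, so Δl = -1. E1 requires Δl = ±1: satisfied.
m_l: -4 → 1 (Δm_l = +5). |Δm_l| ≤ 1 violated.
The transition is electric-dipole forbidden.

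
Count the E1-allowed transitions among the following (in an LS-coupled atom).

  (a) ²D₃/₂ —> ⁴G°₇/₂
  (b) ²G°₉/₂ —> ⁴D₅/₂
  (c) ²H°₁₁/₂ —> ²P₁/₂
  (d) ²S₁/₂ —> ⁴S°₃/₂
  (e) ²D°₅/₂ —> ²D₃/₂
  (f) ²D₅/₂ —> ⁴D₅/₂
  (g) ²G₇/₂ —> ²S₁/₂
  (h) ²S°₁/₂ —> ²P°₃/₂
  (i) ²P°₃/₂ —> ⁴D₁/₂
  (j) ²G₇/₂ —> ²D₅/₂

1

(a) forbidden (ΔS, ΔL, ΔJ fail)
(b) forbidden (ΔS, ΔL, ΔJ fail)
(c) forbidden (ΔL, ΔJ fail)
(d) forbidden (ΔS, ΔL fail)
(e) allowed
(f) forbidden (parity, ΔS fail)
(g) forbidden (parity, ΔL, ΔJ fail)
(h) forbidden (parity fails)
(i) forbidden (ΔS fails)
(j) forbidden (parity, ΔL fail)
Total allowed: 1 of 10.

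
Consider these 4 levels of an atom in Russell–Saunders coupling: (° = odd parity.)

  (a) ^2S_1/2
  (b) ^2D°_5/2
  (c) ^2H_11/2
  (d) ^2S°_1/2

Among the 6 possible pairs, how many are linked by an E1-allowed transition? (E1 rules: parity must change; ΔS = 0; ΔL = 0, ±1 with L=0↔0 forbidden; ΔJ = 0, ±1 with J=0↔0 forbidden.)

0

(a)–(b): forbidden (ΔL, ΔJ).
(a)–(c): forbidden (parity, ΔL, ΔJ).
(a)–(d): forbidden (ΔL).
(b)–(c): forbidden (ΔL, ΔJ).
(b)–(d): forbidden (parity, ΔL, ΔJ).
(c)–(d): forbidden (ΔL, ΔJ).
Allowed pairs: 0 of 6.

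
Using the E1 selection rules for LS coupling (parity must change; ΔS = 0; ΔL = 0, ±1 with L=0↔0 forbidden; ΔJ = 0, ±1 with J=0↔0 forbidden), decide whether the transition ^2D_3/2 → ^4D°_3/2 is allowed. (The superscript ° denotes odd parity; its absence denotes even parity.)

forbidden

Reading off the term symbols: S 1/2→3/2, L 2→2, J 3/2→3/2, parity even→odd.
Parity must change: even → odd — ok.
ΔS = 0: S: 1/2 → 3/2 — fails.
ΔL = 0, ±1 (not L=0↔0): L: 2 → 2, ΔL = +0 — ok.
ΔJ = 0, ±1 (not J=0↔0): J: 3/2 → 3/2, ΔJ = +0 — ok.
Rule(s) violated: ΔS.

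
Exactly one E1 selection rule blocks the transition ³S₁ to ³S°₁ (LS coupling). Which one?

Initial level: S=1, L=0, J=1, parity even. Final level: S=1, L=0, J=1, parity odd.
Parity must change: even → odd — satisfied.
ΔS = 0: S: 1 → 1 — satisfied.
ΔL = 0, ±1 (not L=0↔0): L: 0 → 0, ΔL = +0 — violated.
ΔJ = 0, ±1 (not J=0↔0): J: 1 → 1, ΔJ = +0 — satisfied.

the L=0 ↔ L=0 exclusion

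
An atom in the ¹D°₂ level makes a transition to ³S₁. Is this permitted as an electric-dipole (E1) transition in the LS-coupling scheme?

Initial level: S=0, L=2, J=2, parity odd. Final level: S=1, L=0, J=1, parity even.
Parity must change: odd → even — satisfied.
ΔS = 0: S: 0 → 1 — violated.
ΔL = 0, ±1 (not L=0↔0): L: 2 → 0, ΔL = -2 — violated.
ΔJ = 0, ±1 (not J=0↔0): J: 2 → 1, ΔJ = -1 — satisfied.
Rule(s) violated: ΔS, ΔL.

forbidden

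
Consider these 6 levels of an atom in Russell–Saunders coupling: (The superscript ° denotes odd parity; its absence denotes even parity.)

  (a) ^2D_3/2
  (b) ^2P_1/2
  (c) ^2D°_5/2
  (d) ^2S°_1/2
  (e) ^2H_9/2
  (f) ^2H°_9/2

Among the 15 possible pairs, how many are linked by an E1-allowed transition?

(a)–(b): forbidden (parity).
(a)–(c): allowed.
(a)–(d): forbidden (ΔL).
(a)–(e): forbidden (parity, ΔL, ΔJ).
(a)–(f): forbidden (ΔL, ΔJ).
(b)–(c): forbidden (ΔJ).
(b)–(d): allowed.
(b)–(e): forbidden (parity, ΔL, ΔJ).
(b)–(f): forbidden (ΔL, ΔJ).
(c)–(d): forbidden (parity, ΔL, ΔJ).
(c)–(e): forbidden (ΔL, ΔJ).
(c)–(f): forbidden (parity, ΔL, ΔJ).
(d)–(e): forbidden (ΔL, ΔJ).
(d)–(f): forbidden (parity, ΔL, ΔJ).
(e)–(f): allowed.
Allowed pairs: 3 of 15.

3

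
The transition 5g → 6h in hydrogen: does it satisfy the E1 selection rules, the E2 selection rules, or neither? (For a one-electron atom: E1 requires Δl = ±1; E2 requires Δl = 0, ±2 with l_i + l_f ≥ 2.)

Δl = 5 − 4 = +1; l_i + l_f = 9.
E1 (Δl = ±1): satisfied.
E2 (Δl = 0,±2, l_i+l_f ≥ 2): not satisfied.

E1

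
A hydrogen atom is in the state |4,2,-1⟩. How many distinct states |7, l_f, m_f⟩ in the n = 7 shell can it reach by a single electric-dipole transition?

E1 requires Δl = ±1, so l_f ∈ {1, 3}; with 0 ≤ l_f ≤ n_f−1 = 6, the allowed l_f values are {1, 3}.
For l_f = 1: m_f ∈ {m_i−1, m_i, m_i+1} ∩ [−1, 1] = {-1, 0} → 2 states.
For l_f = 3: m_f ∈ {m_i−1, m_i, m_i+1} ∩ [−3, 3] = {-2, -1, 0} → 3 states.
Total: 5.

5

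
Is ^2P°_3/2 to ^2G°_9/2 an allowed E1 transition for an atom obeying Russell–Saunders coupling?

Reading off the term symbols: S 1/2→1/2, L 1→4, J 3/2→9/2, parity odd→odd.
Parity must change: odd → odd — fails.
ΔS = 0: S: 1/2 → 1/2 — ok.
ΔL = 0, ±1 (not L=0↔0): L: 1 → 4, ΔL = +3 — fails.
ΔJ = 0, ±1 (not J=0↔0): J: 3/2 → 9/2, ΔJ = +3 — fails.
Rule(s) violated: parity, ΔL, ΔJ.

forbidden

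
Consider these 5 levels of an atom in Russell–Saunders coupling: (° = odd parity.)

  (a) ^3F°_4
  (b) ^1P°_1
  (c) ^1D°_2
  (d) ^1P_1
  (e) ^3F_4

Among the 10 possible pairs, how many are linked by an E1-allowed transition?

3

(a)–(b): forbidden (parity, ΔS, ΔL, ΔJ).
(a)–(c): forbidden (parity, ΔS, ΔJ).
(a)–(d): forbidden (ΔS, ΔL, ΔJ).
(a)–(e): allowed.
(b)–(c): forbidden (parity).
(b)–(d): allowed.
(b)–(e): forbidden (ΔS, ΔL, ΔJ).
(c)–(d): allowed.
(c)–(e): forbidden (ΔS, ΔJ).
(d)–(e): forbidden (parity, ΔS, ΔL, ΔJ).
Allowed pairs: 3 of 10.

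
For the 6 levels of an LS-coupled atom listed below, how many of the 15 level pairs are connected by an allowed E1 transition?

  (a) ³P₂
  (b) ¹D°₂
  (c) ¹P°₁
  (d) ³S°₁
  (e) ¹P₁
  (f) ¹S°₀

(a)–(b): forbidden (ΔS).
(a)–(c): forbidden (ΔS).
(a)–(d): allowed.
(a)–(e): forbidden (parity, ΔS).
(a)–(f): forbidden (ΔS, ΔJ).
(b)–(c): forbidden (parity).
(b)–(d): forbidden (parity, ΔS, ΔL).
(b)–(e): allowed.
(b)–(f): forbidden (parity, ΔL, ΔJ).
(c)–(d): forbidden (parity, ΔS).
(c)–(e): allowed.
(c)–(f): forbidden (parity).
(d)–(e): forbidden (ΔS).
(d)–(f): forbidden (parity, ΔS, ΔL).
(e)–(f): allowed.
Allowed pairs: 4 of 15.

4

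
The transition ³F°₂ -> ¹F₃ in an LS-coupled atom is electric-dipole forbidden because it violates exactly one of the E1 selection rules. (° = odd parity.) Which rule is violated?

the ΔS = 0 rule

Reading off the term symbols: S 1→0, L 3→3, J 2→3, parity odd→even.
Parity must change: odd → even — passes.
ΔS = 0: S: 1 → 0 — fails.
ΔL = 0, ±1 (not L=0↔0): L: 3 → 3, ΔL = +0 — passes.
ΔJ = 0, ±1 (not J=0↔0): J: 2 → 3, ΔJ = +1 — passes.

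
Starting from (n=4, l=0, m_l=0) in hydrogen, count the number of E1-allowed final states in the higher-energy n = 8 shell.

E1 requires Δl = ±1, so l_f ∈ {-1, 1}; with 0 ≤ l_f ≤ n_f−1 = 7, the allowed l_f values are {1}.
For l_f = 1: m_f ∈ {m_i−1, m_i, m_i+1} ∩ [−1, 1] = {-1, 0, 1} → 3 states.
Total: 3.

3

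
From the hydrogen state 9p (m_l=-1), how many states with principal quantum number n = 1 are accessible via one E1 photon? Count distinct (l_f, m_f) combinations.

1

E1 requires Δl = ±1, so l_f ∈ {0, 2}; with 0 ≤ l_f ≤ n_f−1 = 0, the allowed l_f values are {0}.
For l_f = 0: m_f ∈ {m_i−1, m_i, m_i+1} ∩ [−0, 0] = {0} → 1 state.
Total: 1.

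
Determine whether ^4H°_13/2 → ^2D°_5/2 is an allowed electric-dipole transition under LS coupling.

forbidden

Reading off the term symbols: S 3/2→1/2, L 5→2, J 13/2→5/2, parity odd→odd.
Parity must change: odd → odd — ✗.
ΔS = 0: S: 3/2 → 1/2 — ✗.
ΔL = 0, ±1 (not L=0↔0): L: 5 → 2, ΔL = -3 — ✗.
ΔJ = 0, ±1 (not J=0↔0): J: 13/2 → 5/2, ΔJ = -4 — ✗.
Rule(s) violated: parity, ΔS, ΔL, ΔJ.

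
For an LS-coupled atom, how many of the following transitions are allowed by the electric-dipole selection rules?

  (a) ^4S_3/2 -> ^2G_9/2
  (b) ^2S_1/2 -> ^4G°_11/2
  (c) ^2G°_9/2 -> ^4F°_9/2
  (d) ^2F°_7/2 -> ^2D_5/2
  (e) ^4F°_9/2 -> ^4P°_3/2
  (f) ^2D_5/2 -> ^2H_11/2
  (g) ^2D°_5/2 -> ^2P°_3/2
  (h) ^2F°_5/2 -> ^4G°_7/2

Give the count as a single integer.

(a) forbidden (parity, ΔS, ΔL, ΔJ fail)
(b) forbidden (ΔS, ΔL, ΔJ fail)
(c) forbidden (parity, ΔS fail)
(d) allowed
(e) forbidden (parity, ΔL, ΔJ fail)
(f) forbidden (parity, ΔL, ΔJ fail)
(g) forbidden (parity fails)
(h) forbidden (parity, ΔS fail)
Total allowed: 1 of 8.

1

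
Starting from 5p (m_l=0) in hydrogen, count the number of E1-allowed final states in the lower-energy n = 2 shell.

1

E1 requires Δl = ±1, so l_f ∈ {0, 2}; with 0 ≤ l_f ≤ n_f−1 = 1, the allowed l_f values are {0}.
For l_f = 0: m_f ∈ {m_i−1, m_i, m_i+1} ∩ [−0, 0] = {0} → 1 state.
Total: 1.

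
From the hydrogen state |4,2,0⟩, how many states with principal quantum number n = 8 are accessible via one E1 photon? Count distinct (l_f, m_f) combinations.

E1 requires Δl = ±1, so l_f ∈ {1, 3}; with 0 ≤ l_f ≤ n_f−1 = 7, the allowed l_f values are {1, 3}.
For l_f = 1: m_f ∈ {m_i−1, m_i, m_i+1} ∩ [−1, 1] = {-1, 0, 1} → 3 states.
For l_f = 3: m_f ∈ {m_i−1, m_i, m_i+1} ∩ [−3, 3] = {-1, 0, 1} → 3 states.
Total: 6.

6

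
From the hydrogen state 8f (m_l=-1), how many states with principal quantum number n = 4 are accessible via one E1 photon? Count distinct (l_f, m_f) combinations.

E1 requires Δl = ±1, so l_f ∈ {2, 4}; with 0 ≤ l_f ≤ n_f−1 = 3, the allowed l_f values are {2}.
For l_f = 2: m_f ∈ {m_i−1, m_i, m_i+1} ∩ [−2, 2] = {-2, -1, 0} → 3 states.
Total: 3.

3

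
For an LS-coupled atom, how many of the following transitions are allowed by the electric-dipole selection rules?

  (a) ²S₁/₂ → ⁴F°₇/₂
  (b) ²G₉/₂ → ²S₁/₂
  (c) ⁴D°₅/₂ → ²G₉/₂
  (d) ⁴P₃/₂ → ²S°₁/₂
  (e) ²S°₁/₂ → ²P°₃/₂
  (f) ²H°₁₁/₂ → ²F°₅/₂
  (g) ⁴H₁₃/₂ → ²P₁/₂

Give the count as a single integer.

0

(a) forbidden (ΔS, ΔL, ΔJ fail)
(b) forbidden (parity, ΔL, ΔJ fail)
(c) forbidden (ΔS, ΔL, ΔJ fail)
(d) forbidden (ΔS fails)
(e) forbidden (parity fails)
(f) forbidden (parity, ΔL, ΔJ fail)
(g) forbidden (parity, ΔS, ΔL, ΔJ fail)
Total allowed: 0 of 7.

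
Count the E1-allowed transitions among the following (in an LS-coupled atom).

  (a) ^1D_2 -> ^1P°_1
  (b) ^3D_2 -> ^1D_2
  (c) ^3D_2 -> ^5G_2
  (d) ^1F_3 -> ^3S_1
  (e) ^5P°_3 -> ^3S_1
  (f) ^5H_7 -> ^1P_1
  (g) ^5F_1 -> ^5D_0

1

(a) allowed
(b) forbidden (parity, ΔS fail)
(c) forbidden (parity, ΔS, ΔL fail)
(d) forbidden (parity, ΔS, ΔL, ΔJ fail)
(e) forbidden (ΔS, ΔJ fail)
(f) forbidden (parity, ΔS, ΔL, ΔJ fail)
(g) forbidden (parity fails)
Total allowed: 1 of 7.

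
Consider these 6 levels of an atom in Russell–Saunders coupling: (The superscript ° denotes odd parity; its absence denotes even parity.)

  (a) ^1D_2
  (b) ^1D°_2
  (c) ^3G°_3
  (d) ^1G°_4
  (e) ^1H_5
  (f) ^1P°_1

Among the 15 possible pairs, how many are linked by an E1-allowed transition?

3

(a)–(b): allowed.
(a)–(c): forbidden (ΔS, ΔL).
(a)–(d): forbidden (ΔL, ΔJ).
(a)–(e): forbidden (parity, ΔL, ΔJ).
(a)–(f): allowed.
(b)–(c): forbidden (parity, ΔS, ΔL).
(b)–(d): forbidden (parity, ΔL, ΔJ).
(b)–(e): forbidden (ΔL, ΔJ).
(b)–(f): forbidden (parity).
(c)–(d): forbidden (parity, ΔS).
(c)–(e): forbidden (ΔS, ΔJ).
(c)–(f): forbidden (parity, ΔS, ΔL, ΔJ).
(d)–(e): allowed.
(d)–(f): forbidden (parity, ΔL, ΔJ).
(e)–(f): forbidden (ΔL, ΔJ).
Allowed pairs: 3 of 15.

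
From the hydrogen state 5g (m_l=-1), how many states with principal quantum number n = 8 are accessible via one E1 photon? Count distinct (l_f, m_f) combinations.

6

E1 requires Δl = ±1, so l_f ∈ {3, 5}; with 0 ≤ l_f ≤ n_f−1 = 7, the allowed l_f values are {3, 5}.
For l_f = 3: m_f ∈ {m_i−1, m_i, m_i+1} ∩ [−3, 3] = {-2, -1, 0} → 3 states.
For l_f = 5: m_f ∈ {m_i−1, m_i, m_i+1} ∩ [−5, 5] = {-2, -1, 0} → 3 states.
Total: 6.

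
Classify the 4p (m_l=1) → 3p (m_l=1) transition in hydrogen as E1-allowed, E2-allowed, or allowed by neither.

E2

Δl = 1 − 1 = +0; l_i + l_f = 2.
Δm_l = +0.
E1 (Δl = ±1, |Δm_l| ≤ 1): not satisfied.
E2 (Δl = 0,±2, l_i+l_f ≥ 2, |Δm_l| ≤ 2): satisfied.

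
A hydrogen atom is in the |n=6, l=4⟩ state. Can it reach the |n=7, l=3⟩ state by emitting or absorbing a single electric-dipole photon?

Initial l = 4, final l = 3, so Δl = -1. E1 requires Δl = ±1: passes.
All E1 selection rules are satisfied.

allowed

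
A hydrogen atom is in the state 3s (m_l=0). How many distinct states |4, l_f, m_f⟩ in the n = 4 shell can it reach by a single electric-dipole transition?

3

E1 requires Δl = ±1, so l_f ∈ {-1, 1}; with 0 ≤ l_f ≤ n_f−1 = 3, the allowed l_f values are {1}.
For l_f = 1: m_f ∈ {m_i−1, m_i, m_i+1} ∩ [−1, 1] = {-1, 0, 1} → 3 states.
Total: 3.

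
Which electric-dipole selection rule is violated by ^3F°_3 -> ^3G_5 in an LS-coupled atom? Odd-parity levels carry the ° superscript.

ΔL = 0, ±1 (not L=0↔0): L: 3 → 4, ΔL = +1 — satisfied.
ΔS = 0: S: 1 → 1 — satisfied.
Parity must change: odd → even — satisfied.
ΔJ = 0, ±1 (not J=0↔0): J: 3 → 5, ΔJ = +2 — violated.

the ΔJ = 0, ±1 rule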